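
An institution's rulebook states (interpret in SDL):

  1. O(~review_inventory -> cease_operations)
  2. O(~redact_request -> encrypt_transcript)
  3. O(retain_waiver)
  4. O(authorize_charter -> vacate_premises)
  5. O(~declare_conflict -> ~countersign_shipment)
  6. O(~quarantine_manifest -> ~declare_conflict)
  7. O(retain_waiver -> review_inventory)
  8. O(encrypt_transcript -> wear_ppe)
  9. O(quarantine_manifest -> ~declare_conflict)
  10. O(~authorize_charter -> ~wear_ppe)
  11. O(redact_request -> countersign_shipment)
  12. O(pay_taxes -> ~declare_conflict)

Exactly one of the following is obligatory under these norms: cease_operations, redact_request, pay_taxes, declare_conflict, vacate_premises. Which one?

Premises 9 and 6 are O(quarantine_manifest -> ~declare_conflict) and O(~quarantine_manifest -> ~declare_conflict); every ideal world satisfies quarantine_manifest or ~quarantine_manifest, so in either case ~declare_conflict holds — hence O(~declare_conflict).
Premise 5 is O(~declare_conflict -> ~countersign_shipment); since O(~declare_conflict), deontic closure gives O(~countersign_shipment).
Premise 11, O(redact_request -> countersign_shipment), contraposes to O(~countersign_shipment -> ~redact_request); with O(~countersign_shipment) we get O(~redact_request).
From O(~redact_request) and premise 2, O(~redact_request -> encrypt_transcript), we obtain O(encrypt_transcript).
With premise 8, O(encrypt_transcript -> wear_ppe), the K-axiom yields O(wear_ppe).
The contrapositive of premise 10 (O(~authorize_charter -> ~wear_ppe)) is O(wear_ppe -> authorize_charter), and O(wear_ppe) is already established, so O(authorize_charter).
With premise 4, O(authorize_charter -> vacate_premises), the K-axiom yields O(vacate_premises).
So O(vacate_premises) holds — vacate_premises is obligatory. None of the other listed options is made obligatory by any chain of premises.

vacate_premises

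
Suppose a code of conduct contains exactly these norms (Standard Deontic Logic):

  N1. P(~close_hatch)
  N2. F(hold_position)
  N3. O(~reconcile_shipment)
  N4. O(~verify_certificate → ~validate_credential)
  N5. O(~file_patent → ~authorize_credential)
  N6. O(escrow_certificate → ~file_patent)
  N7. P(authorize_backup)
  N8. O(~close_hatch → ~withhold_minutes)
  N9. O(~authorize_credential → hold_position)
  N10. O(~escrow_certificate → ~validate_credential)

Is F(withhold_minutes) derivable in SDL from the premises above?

Premise 8 is O(~close_hatch → ~withhold_minutes), but O(~close_hatch) is not derivable from the premises (the permission P(~close_hatch) asserts only ~O(close_hatch), not O(~close_hatch)), so it does not yield O(~withhold_minutes).
No other premise forces O(~withhold_minutes). An ideal world satisfying every premise can still have withhold_minutes true, so F(withhold_minutes) is not derivable.

No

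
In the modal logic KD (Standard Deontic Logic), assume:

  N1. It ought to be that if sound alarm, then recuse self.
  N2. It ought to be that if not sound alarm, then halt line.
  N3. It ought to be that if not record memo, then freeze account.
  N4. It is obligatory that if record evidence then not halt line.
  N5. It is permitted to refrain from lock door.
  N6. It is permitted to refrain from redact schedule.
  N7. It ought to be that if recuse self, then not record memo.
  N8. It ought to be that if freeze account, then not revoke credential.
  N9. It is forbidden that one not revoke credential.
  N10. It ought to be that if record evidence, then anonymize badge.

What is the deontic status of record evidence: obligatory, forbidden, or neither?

Premise 9, F(¬revoke_credential), is equivalent to O(revoke_credential).
Premise 8, O(freeze_account → ¬revoke_credential), contraposes to O(revoke_credential → ¬freeze_account); with O(revoke_credential) we get O(¬freeze_account).
Premise 3 is O(¬record_memo → freeze_account); contrapositively O(¬freeze_account → record_memo). Since O(¬freeze_account) holds, K gives O(record_memo).
Premise 7 is O(recuse_self → ¬record_memo); contrapositively O(record_memo → ¬recuse_self). Since O(record_memo) holds, K gives O(¬recuse_self).
The contrapositive of premise 1 (O(sound_alarm → recuse_self)) is O(¬recuse_self → ¬sound_alarm), and O(¬recuse_self) is already established, so O(¬sound_alarm).
From O(¬sound_alarm) and premise 2, O(¬sound_alarm → halt_line), we obtain O(halt_line).
The contrapositive of premise 4 (O(record_evidence → ¬halt_line)) is O(halt_line → ¬record_evidence), and O(halt_line) is already established, so O(¬record_evidence).
Premises 5, 6, 10 do not contribute to this derivation.
Thus O(¬record_evidence), which is F(record_evidence): record_evidence is forbidden.

Forbidden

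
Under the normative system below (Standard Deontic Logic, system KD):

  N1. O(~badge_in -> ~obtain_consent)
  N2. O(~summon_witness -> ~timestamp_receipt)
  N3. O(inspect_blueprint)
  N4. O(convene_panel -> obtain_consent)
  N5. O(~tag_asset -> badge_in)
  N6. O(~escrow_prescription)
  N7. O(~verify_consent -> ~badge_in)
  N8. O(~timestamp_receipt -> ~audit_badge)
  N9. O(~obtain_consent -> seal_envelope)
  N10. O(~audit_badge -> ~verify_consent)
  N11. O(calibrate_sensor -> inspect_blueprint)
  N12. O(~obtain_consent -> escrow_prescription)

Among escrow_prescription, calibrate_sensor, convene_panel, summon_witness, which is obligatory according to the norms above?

summon_witness

Premise 6 states O(~escrow_prescription) outright.
Premise 12, O(~obtain_consent -> escrow_prescription), contraposes to O(~escrow_prescription -> obtain_consent); with O(~escrow_prescription) we get O(obtain_consent).
Premise 1 is O(~badge_in -> ~obtain_consent); contrapositively O(obtain_consent -> badge_in). Since O(obtain_consent) holds, K gives O(badge_in).
The contrapositive of premise 7 (O(~verify_consent -> ~badge_in)) is O(badge_in -> verify_consent), and O(badge_in) is already established, so O(verify_consent).
Premise 10 is O(~audit_badge -> ~verify_consent); contrapositively O(verify_consent -> audit_badge). Since O(verify_consent) holds, K gives O(audit_badge).
Premise 8 is O(~timestamp_receipt -> ~audit_badge); contrapositively O(audit_badge -> timestamp_receipt). Since O(audit_badge) holds, K gives O(timestamp_receipt).
The contrapositive of premise 2 (O(~summon_witness -> ~timestamp_receipt)) is O(timestamp_receipt -> summon_witness), and O(timestamp_receipt) is already established, so O(summon_witness).
So O(summon_witness) holds — summon_witness is obligatory. None of the other listed options is made obligatory by any chain of premises.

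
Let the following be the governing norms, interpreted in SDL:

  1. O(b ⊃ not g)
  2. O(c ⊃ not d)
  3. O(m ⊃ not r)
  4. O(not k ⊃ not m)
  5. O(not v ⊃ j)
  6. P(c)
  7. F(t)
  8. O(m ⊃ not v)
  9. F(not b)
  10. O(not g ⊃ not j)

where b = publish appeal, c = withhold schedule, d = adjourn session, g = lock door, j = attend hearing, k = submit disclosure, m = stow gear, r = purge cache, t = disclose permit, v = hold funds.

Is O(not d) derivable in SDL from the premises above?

No

Premise 2 is O(c ⊃ not d), but O(c) is not derivable from the premises (the permission P(c) asserts only not O(not c), not O(c)), so it does not yield O(not d).
No other premise forces O(not d). An ideal world satisfying every premise can still have not d false, so O(not d) is not derivable.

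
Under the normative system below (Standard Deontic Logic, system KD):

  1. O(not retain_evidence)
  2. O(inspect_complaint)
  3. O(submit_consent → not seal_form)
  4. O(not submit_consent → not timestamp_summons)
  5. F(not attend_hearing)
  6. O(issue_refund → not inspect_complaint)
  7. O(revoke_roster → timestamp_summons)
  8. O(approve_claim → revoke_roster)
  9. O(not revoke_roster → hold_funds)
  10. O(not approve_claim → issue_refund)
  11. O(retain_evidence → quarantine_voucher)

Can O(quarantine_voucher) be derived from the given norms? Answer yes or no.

Premise 11 is O(retain_evidence → quarantine_voucher), but O(retain_evidence) is not derivable from the premises, so it does not yield O(quarantine_voucher).
No other premise forces O(quarantine_voucher). An ideal world satisfying every premise can still have quarantine_voucher false, so O(quarantine_voucher) is not derivable.

No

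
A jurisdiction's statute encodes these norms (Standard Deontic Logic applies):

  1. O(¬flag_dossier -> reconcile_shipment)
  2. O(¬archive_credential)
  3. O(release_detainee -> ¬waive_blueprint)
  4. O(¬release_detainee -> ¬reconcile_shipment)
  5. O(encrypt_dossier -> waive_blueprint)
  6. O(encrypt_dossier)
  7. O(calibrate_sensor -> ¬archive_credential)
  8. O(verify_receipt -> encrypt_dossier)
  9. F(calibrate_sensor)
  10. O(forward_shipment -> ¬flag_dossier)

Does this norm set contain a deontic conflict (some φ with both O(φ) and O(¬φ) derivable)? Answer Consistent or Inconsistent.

Consistent

Premise 7 is O(calibrate_sensor -> ¬archive_credential); even if O(¬archive_credential) held, inferring O(calibrate_sensor) would be affirming the consequent — invalid.
So O(calibrate_sensor) is not derivable, and the apparent clash with O(¬calibrate_sensor) does not arise.
A world satisfying every obligation exists (e.g. archive_credential=false, calibrate_sensor=false, encrypt_dossier=true, flag_dossier=true, forward_shipment=false, reconcile_shipment=false, release_detainee=false, verify_receipt=false, waive_blueprint=true); no atom is both obligatory and forbidden, so the set is consistent.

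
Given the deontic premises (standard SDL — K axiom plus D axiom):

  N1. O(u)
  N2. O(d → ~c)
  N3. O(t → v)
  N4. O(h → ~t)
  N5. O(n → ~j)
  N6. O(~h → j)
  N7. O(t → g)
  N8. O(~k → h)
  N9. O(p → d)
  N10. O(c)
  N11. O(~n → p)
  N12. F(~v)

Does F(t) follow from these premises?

Premise 10 states O(c) outright.
The contrapositive of premise 2 (O(d → ~c)) is O(c → ~d), and O(c) is already established, so O(~d).
Premise 9 is O(p → d); contrapositively O(~d → ~p). Since O(~d) holds, K gives O(~p).
Premise 11 is O(~n → p); contrapositively O(~p → n). Since O(~p) holds, K gives O(n).
Applying K to premise 5 (O(n → ~j)) and O(n) yields O(~j).
Premise 6, O(~h → j), contraposes to O(~j → h); with O(~j) we get O(h).
From O(h) and premise 4, O(h → ~t), we obtain O(~t).
Premises 1, 3, 7, 8, 12 do not contribute to this derivation.
So O(~t) holds, i.e. F(t). The claim follows.

Yes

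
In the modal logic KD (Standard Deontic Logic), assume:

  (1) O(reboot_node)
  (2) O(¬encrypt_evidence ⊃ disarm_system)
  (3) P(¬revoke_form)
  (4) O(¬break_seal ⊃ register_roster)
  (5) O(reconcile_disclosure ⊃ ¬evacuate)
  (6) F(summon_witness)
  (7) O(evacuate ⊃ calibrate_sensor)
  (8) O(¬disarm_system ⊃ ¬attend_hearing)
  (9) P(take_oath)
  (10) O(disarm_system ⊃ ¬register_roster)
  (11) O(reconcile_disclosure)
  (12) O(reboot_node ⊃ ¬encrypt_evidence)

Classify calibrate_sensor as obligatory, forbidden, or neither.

Premise 7 is O(evacuate ⊃ calibrate_sensor), but O(evacuate) is not derivable from the premises, so it does not yield O(calibrate_sensor).
No premise or chain of K-axiom applications forces O(calibrate_sensor), and none forces O(¬calibrate_sensor). So calibrate_sensor is neither obligatory nor forbidden under these norms.

Neither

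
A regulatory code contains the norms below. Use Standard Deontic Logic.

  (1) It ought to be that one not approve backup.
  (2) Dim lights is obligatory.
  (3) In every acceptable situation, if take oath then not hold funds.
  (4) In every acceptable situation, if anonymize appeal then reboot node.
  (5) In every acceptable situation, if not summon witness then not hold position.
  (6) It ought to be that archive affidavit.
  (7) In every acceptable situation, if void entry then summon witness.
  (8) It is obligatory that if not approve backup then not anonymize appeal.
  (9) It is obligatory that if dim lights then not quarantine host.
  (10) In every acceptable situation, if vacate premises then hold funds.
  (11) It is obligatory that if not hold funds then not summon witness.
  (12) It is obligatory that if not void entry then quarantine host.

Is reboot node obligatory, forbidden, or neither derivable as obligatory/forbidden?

Premise 4 is O(anonymize_appeal → reboot_node), but O(anonymize_appeal) is not derivable from the premises, so it does not yield O(reboot_node).
No premise or chain of K-axiom applications forces O(reboot_node), and none forces O(¬reboot_node). So reboot_node is neither obligatory nor forbidden under these norms.

Neither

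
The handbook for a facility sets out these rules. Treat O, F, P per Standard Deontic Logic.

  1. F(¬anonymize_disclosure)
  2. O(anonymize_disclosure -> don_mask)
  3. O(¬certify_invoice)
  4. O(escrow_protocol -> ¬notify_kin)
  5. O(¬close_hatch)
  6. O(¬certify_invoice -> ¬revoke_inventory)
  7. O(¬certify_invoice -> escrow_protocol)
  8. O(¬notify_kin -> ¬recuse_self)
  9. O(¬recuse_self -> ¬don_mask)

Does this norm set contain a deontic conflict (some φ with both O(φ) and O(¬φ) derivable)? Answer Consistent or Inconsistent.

Inconsistent

Premise 1 is F(¬anonymize_disclosure), i.e. O(anonymize_disclosure).
From O(anonymize_disclosure) and premise 2, O(anonymize_disclosure -> don_mask), we obtain O(don_mask).
Premise 9 is O(¬recuse_self -> ¬don_mask); contrapositively O(don_mask -> recuse_self). Since O(don_mask) holds, K gives O(recuse_self).
Premise 8, O(¬notify_kin -> ¬recuse_self), contraposes to O(recuse_self -> notify_kin); with O(recuse_self) we get O(notify_kin).
The contrapositive of premise 4 (O(escrow_protocol -> ¬notify_kin)) is O(notify_kin -> ¬escrow_protocol), and O(notify_kin) is already established, so O(¬escrow_protocol).
Premise 7, O(¬certify_invoice -> escrow_protocol), contraposes to O(¬escrow_protocol -> certify_invoice); with O(¬escrow_protocol) we get O(certify_invoice).
Yet premise 3 states O(¬certify_invoice).
We now have both O(certify_invoice) and O(¬certify_invoice) — certify_invoice is simultaneously obligatory and forbidden, violating the D-axiom.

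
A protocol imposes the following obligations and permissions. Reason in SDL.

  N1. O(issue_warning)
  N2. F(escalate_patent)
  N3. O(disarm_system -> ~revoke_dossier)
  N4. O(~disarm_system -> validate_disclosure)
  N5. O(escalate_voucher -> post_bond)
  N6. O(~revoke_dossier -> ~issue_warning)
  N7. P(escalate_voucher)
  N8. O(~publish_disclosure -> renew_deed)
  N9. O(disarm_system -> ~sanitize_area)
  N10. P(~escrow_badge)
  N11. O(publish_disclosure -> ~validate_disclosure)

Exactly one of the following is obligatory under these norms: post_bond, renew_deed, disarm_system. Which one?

Premise 1 gives O(issue_warning).
Premise 6 is O(~revoke_dossier -> ~issue_warning); contrapositively O(issue_warning -> revoke_dossier). Since O(issue_warning) holds, K gives O(revoke_dossier).
Premise 3 is O(disarm_system -> ~revoke_dossier); contrapositively O(revoke_dossier -> ~disarm_system). Since O(revoke_dossier) holds, K gives O(~disarm_system).
With premise 4, O(~disarm_system -> validate_disclosure), the K-axiom yields O(validate_disclosure).
The contrapositive of premise 11 (O(publish_disclosure -> ~validate_disclosure)) is O(validate_disclosure -> ~publish_disclosure), and O(validate_disclosure) is already established, so O(~publish_disclosure).
Applying K to premise 8 (O(~publish_disclosure -> renew_deed)) and O(~publish_disclosure) yields O(renew_deed).
So O(renew_deed) holds — renew_deed is obligatory. None of the other listed options is made obligatory by any chain of premises.

renew_deed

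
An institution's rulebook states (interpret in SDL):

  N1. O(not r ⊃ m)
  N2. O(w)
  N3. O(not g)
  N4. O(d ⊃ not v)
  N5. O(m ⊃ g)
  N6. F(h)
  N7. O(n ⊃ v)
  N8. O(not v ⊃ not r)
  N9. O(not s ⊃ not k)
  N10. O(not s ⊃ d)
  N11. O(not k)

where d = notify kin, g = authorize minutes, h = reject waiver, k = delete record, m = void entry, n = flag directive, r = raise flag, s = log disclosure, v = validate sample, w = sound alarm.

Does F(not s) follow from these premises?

Yes

From premise 3 we have O(not g).
Premise 5, O(m ⊃ g), contraposes to O(not g ⊃ not m); with O(not g) we get O(not m).
Premise 1 is O(not r ⊃ m); contrapositively O(not m ⊃ r). Since O(not m) holds, K gives O(r).
Premise 8, O(not v ⊃ not r), contraposes to O(r ⊃ v); with O(r) we get O(v).
Premise 4, O(d ⊃ not v), contraposes to O(v ⊃ not d); with O(v) we get O(not d).
The contrapositive of premise 10 (O(not s ⊃ d)) is O(not d ⊃ s), and O(not d) is already established, so O(s).
Premises 2, 6, 7, 9, 11 do not contribute to this derivation.
So O(s) holds, i.e. F(not s). The claim follows.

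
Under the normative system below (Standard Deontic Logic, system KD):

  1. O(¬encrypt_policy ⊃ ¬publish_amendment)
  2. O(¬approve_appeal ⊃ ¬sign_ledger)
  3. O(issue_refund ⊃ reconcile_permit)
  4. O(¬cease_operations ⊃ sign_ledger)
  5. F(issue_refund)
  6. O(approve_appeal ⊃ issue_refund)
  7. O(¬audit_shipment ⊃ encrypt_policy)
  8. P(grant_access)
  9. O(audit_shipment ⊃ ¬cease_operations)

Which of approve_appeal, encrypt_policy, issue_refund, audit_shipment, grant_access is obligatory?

encrypt_policy

F(issue_refund) at premise 5 means O(¬issue_refund).
Premise 6 is O(approve_appeal ⊃ issue_refund); contrapositively O(¬issue_refund ⊃ ¬approve_appeal). Since O(¬issue_refund) holds, K gives O(¬approve_appeal).
Premise 2 is O(¬approve_appeal ⊃ ¬sign_ledger); since O(¬approve_appeal), deontic closure gives O(¬sign_ledger).
Premise 4 is O(¬cease_operations ⊃ sign_ledger); contrapositively O(¬sign_ledger ⊃ cease_operations). Since O(¬sign_ledger) holds, K gives O(cease_operations).
Premise 9 is O(audit_shipment ⊃ ¬cease_operations); contrapositively O(cease_operations ⊃ ¬audit_shipment). Since O(cease_operations) holds, K gives O(¬audit_shipment).
Premise 7 is O(¬audit_shipment ⊃ encrypt_policy); since O(¬audit_shipment), deontic closure gives O(encrypt_policy).
So O(encrypt_policy) holds — encrypt_policy is obligatory. None of the other listed options is made obligatory by any chain of premises.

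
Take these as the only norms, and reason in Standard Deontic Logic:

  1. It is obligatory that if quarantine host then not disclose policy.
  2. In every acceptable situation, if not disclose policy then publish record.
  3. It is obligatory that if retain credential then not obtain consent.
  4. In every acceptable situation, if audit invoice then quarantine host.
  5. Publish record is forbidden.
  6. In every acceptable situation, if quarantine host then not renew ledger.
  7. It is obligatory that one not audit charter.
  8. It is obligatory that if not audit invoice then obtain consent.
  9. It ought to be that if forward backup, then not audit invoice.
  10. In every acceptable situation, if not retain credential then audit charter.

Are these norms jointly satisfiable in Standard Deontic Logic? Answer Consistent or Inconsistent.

Inconsistent

Premise 5 is F(publish_record), i.e. O(¬publish_record).
The contrapositive of premise 2 (O(¬disclose_policy → publish_record)) is O(¬publish_record → disclose_policy), and O(¬publish_record) is already established, so O(disclose_policy).
Premise 1, O(quarantine_host → ¬disclose_policy), contraposes to O(disclose_policy → ¬quarantine_host); with O(disclose_policy) we get O(¬quarantine_host).
Premise 4 is O(audit_invoice → quarantine_host); contrapositively O(¬quarantine_host → ¬audit_invoice). Since O(¬quarantine_host) holds, K gives O(¬audit_invoice).
With premise 8, O(¬audit_invoice → obtain_consent), the K-axiom yields O(obtain_consent).
The contrapositive of premise 3 (O(retain_credential → ¬obtain_consent)) is O(obtain_consent → ¬retain_credential), and O(obtain_consent) is already established, so O(¬retain_credential).
From O(¬retain_credential) and premise 10, O(¬retain_credential → audit_charter), we obtain O(audit_charter).
Yet premise 7 states O(¬audit_charter).
We now have both O(audit_charter) and O(¬audit_charter) — audit_charter is simultaneously obligatory and forbidden, violating the D-axiom.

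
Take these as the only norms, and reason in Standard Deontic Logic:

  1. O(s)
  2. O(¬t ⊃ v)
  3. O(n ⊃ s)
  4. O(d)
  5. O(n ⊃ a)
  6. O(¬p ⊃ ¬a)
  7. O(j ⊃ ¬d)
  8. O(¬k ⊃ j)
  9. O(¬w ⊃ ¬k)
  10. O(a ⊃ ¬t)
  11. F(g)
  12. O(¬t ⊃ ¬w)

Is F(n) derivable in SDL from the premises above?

Yes

From premise 4 we have O(d).
Premise 7, O(j ⊃ ¬d), contraposes to O(d ⊃ ¬j); with O(d) we get O(¬j).
Premise 8 is O(¬k ⊃ j); contrapositively O(¬j ⊃ k). Since O(¬j) holds, K gives O(k).
The contrapositive of premise 9 (O(¬w ⊃ ¬k)) is O(k ⊃ w), and O(k) is already established, so O(w).
The contrapositive of premise 12 (O(¬t ⊃ ¬w)) is O(w ⊃ t), and O(w) is already established, so O(t).
Premise 10 is O(a ⊃ ¬t); contrapositively O(t ⊃ ¬a). Since O(t) holds, K gives O(¬a).
Premise 5 is O(n ⊃ a); contrapositively O(¬a ⊃ ¬n). Since O(¬a) holds, K gives O(¬n).
Premises 1, 2, 3, 6, 11 do not contribute to this derivation.
So O(¬n) holds, i.e. F(n). The claim follows.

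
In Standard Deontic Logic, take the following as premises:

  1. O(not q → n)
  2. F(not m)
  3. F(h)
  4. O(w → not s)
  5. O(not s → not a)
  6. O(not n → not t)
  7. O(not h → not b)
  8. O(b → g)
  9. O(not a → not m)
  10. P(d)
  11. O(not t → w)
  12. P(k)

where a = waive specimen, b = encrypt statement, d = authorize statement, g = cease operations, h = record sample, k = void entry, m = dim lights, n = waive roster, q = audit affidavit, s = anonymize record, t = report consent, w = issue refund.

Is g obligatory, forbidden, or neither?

Premise 8 is O(b → g), but O(b) is not derivable from the premises, so it does not yield O(g).
No premise or chain of K-axiom applications forces O(g), and none forces O(not g). So g is neither obligatory nor forbidden under these norms.

Neither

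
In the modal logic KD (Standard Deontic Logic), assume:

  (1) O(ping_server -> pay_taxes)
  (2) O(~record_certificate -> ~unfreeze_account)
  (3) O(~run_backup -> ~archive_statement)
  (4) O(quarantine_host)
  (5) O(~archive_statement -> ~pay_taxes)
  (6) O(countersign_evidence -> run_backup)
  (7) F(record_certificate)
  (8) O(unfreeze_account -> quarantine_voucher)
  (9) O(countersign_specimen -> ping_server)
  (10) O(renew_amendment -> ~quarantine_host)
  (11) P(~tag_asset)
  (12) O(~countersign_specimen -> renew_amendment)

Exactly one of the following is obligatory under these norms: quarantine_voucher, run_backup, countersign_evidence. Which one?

run_backup

From premise 4 we have O(quarantine_host).
Premise 10, O(renew_amendment -> ~quarantine_host), contraposes to O(quarantine_host -> ~renew_amendment); with O(quarantine_host) we get O(~renew_amendment).
Premise 12 is O(~countersign_specimen -> renew_amendment); contrapositively O(~renew_amendment -> countersign_specimen). Since O(~renew_amendment) holds, K gives O(countersign_specimen).
Premise 9 is O(countersign_specimen -> ping_server); since O(countersign_specimen), deontic closure gives O(ping_server).
From O(ping_server) and premise 1, O(ping_server -> pay_taxes), we obtain O(pay_taxes).
The contrapositive of premise 5 (O(~archive_statement -> ~pay_taxes)) is O(pay_taxes -> archive_statement), and O(pay_taxes) is already established, so O(archive_statement).
Premise 3, O(~run_backup -> ~archive_statement), contraposes to O(archive_statement -> run_backup); with O(archive_statement) we get O(run_backup).
So O(run_backup) holds — run_backup is obligatory. None of the other listed options is made obligatory by any chain of premises.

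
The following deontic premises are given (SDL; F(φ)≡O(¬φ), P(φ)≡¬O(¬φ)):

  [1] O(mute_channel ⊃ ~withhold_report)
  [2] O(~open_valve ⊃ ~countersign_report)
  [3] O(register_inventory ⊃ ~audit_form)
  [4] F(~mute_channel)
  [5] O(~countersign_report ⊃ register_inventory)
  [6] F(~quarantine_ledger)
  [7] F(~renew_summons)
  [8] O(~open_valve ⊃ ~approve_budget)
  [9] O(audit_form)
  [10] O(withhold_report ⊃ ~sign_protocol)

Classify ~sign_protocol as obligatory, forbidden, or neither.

Premise 10 is O(withhold_report ⊃ ~sign_protocol), but O(withhold_report) is not derivable from the premises, so it does not yield O(~sign_protocol).
No premise or chain of K-axiom applications forces O(~sign_protocol), and none forces O(sign_protocol). So ~sign_protocol is neither obligatory nor forbidden under these norms.

Neither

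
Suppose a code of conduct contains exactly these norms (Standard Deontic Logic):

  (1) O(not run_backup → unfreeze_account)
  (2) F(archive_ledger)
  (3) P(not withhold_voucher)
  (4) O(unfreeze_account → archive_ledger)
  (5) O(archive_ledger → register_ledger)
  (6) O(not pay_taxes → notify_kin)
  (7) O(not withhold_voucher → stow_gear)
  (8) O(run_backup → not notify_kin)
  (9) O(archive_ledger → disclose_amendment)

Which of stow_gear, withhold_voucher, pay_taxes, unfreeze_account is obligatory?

F(archive_ledger) at premise 2 means O(not archive_ledger).
The contrapositive of premise 4 (O(unfreeze_account → archive_ledger)) is O(not archive_ledger → not unfreeze_account), and O(not archive_ledger) is already established, so O(not unfreeze_account).
Premise 1, O(not run_backup → unfreeze_account), contraposes to O(not unfreeze_account → run_backup); with O(not unfreeze_account) we get O(run_backup).
From O(run_backup) and premise 8, O(run_backup → not notify_kin), we obtain O(not notify_kin).
Premise 6 is O(not pay_taxes → notify_kin); contrapositively O(not notify_kin → pay_taxes). Since O(not notify_kin) holds, K gives O(pay_taxes).
So O(pay_taxes) holds — pay_taxes is obligatory. None of the other listed options is made obligatory by any chain of premises.

pay_taxes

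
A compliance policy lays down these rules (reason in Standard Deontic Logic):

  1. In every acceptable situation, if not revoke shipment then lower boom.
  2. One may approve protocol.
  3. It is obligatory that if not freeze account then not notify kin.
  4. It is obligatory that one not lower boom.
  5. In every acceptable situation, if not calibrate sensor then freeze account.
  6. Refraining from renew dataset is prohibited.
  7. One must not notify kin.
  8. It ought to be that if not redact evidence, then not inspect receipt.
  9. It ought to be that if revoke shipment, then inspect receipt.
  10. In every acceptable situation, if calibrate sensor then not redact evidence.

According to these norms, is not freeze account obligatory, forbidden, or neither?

Forbidden

Premise 4 states O(¬lower_boom) outright.
Premise 1 is O(¬revoke_shipment → lower_boom); contrapositively O(¬lower_boom → revoke_shipment). Since O(¬lower_boom) holds, K gives O(revoke_shipment).
With premise 9, O(revoke_shipment → inspect_receipt), the K-axiom yields O(inspect_receipt).
Premise 8, O(¬redact_evidence → ¬inspect_receipt), contraposes to O(inspect_receipt → redact_evidence); with O(inspect_receipt) we get O(redact_evidence).
Premise 10 is O(calibrate_sensor → ¬redact_evidence); contrapositively O(redact_evidence → ¬calibrate_sensor). Since O(redact_evidence) holds, K gives O(¬calibrate_sensor).
From O(¬calibrate_sensor) and premise 5, O(¬calibrate_sensor → freeze_account), we obtain O(freeze_account).
Premises 2, 3, 6, 7 do not contribute to this derivation.
Thus O(freeze_account), which is F(¬freeze_account): ¬freeze_account is forbidden.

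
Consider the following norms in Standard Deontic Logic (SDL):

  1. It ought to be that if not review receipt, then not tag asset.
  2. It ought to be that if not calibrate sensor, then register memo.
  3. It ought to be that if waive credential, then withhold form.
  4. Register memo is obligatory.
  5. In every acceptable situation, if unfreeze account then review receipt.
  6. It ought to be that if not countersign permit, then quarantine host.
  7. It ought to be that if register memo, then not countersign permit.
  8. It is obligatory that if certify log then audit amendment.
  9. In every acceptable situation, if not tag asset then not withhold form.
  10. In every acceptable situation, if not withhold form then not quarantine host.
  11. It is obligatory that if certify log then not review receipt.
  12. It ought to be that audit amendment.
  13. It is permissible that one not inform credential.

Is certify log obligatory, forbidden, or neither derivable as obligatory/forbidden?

Forbidden

From premise 4 we have O(register_memo).
Premise 7 is O(register_memo → ¬countersign_permit); since O(register_memo), deontic closure gives O(¬countersign_permit).
Applying K to premise 6 (O(¬countersign_permit → quarantine_host)) and O(¬countersign_permit) yields O(quarantine_host).
The contrapositive of premise 10 (O(¬withhold_form → ¬quarantine_host)) is O(quarantine_host → withhold_form), and O(quarantine_host) is already established, so O(withhold_form).
Premise 9, O(¬tag_asset → ¬withhold_form), contraposes to O(withhold_form → tag_asset); with O(withhold_form) we get O(tag_asset).
Premise 1 is O(¬review_receipt → ¬tag_asset); contrapositively O(tag_asset → review_receipt). Since O(tag_asset) holds, K gives O(review_receipt).
Premise 11 is O(certify_log → ¬review_receipt); contrapositively O(review_receipt → ¬certify_log). Since O(review_receipt) holds, K gives O(¬certify_log).
Premises 2, 3, 5, 8, 12, 13 do not contribute to this derivation.
Thus O(¬certify_log), which is F(certify_log): certify_log is forbidden.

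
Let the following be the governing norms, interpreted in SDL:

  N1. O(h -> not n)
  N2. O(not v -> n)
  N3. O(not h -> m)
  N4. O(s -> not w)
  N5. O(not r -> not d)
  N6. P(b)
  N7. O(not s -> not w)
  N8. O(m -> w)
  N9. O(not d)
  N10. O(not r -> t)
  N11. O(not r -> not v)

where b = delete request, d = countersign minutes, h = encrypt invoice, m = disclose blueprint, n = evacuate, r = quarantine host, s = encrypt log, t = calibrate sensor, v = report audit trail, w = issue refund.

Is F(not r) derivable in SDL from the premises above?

Yes

Premises 4 and 7 are O(s -> not w) and O(not s -> not w); every ideal world satisfies s or not s, so in either case not w holds — hence O(not w).
The contrapositive of premise 8 (O(m -> w)) is O(not w -> not m), and O(not w) is already established, so O(not m).
Premise 3 is O(not h -> m); contrapositively O(not m -> h). Since O(not m) holds, K gives O(h).
Premise 1 is O(h -> not n); since O(h), deontic closure gives O(not n).
The contrapositive of premise 2 (O(not v -> n)) is O(not n -> v), and O(not n) is already established, so O(v).
Premise 11, O(not r -> not v), contraposes to O(v -> r); with O(v) we get O(r).
Premises 5, 6, 9, 10 do not contribute to this derivation.
So O(r) holds, i.e. F(not r). The claim follows.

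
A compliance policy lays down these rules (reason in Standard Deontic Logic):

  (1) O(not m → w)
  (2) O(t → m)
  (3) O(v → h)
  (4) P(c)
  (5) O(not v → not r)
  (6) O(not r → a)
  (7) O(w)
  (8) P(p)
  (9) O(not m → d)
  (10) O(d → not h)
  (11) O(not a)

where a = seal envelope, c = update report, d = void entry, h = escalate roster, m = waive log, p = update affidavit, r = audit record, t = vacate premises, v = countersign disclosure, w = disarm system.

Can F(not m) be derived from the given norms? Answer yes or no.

Premise 11 gives O(not a).
Premise 6, O(not r → a), contraposes to O(not a → r); with O(not a) we get O(r).
The contrapositive of premise 5 (O(not v → not r)) is O(r → v), and O(r) is already established, so O(v).
With premise 3, O(v → h), the K-axiom yields O(h).
The contrapositive of premise 10 (O(d → not h)) is O(h → not d), and O(h) is already established, so O(not d).
Premise 9, O(not m → d), contraposes to O(not d → m); with O(not d) we get O(m).
Premises 1, 2, 4, 7, 8 do not contribute to this derivation.
So O(m) holds, i.e. F(not m). The claim follows.

Yes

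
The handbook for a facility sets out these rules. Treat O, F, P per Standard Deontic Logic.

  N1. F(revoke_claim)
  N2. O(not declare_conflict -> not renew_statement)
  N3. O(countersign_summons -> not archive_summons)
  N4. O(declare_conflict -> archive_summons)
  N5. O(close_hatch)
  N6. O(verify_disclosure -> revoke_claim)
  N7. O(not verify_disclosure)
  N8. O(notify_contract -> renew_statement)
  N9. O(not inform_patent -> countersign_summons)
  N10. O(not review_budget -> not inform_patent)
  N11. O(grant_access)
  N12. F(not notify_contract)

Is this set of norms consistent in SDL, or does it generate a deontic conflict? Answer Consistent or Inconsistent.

Consistent

Premise 6 is O(verify_disclosure -> revoke_claim), but O(verify_disclosure) is not derivable from the premises, so it does not yield O(revoke_claim).
So O(revoke_claim) is not derivable, and the apparent clash with O(not revoke_claim) does not arise.
A world satisfying every obligation exists (e.g. archive_summons=true, close_hatch=true, countersign_summons=false, declare_conflict=true, grant_access=true, inform_patent=true, notify_contract=true, renew_statement=true, review_budget=true, revoke_claim=false, verify_disclosure=false); no atom is both obligatory and forbidden, so the set is consistent.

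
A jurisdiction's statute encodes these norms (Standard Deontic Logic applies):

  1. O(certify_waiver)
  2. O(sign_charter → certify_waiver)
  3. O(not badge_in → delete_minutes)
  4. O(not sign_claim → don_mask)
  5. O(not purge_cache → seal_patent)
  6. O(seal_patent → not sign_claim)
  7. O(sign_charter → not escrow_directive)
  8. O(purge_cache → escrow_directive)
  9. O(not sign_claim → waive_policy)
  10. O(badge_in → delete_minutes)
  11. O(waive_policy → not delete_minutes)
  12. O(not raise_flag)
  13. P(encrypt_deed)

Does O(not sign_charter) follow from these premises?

Yes

Premises 3 and 10 cover both cases: O(not badge_in → delete_minutes) and O(badge_in → delete_minutes). Since not badge_in ∨ badge_in is a tautology, O(delete_minutes) follows.
Premise 11 is O(waive_policy → not delete_minutes); contrapositively O(delete_minutes → not waive_policy). Since O(delete_minutes) holds, K gives O(not waive_policy).
The contrapositive of premise 9 (O(not sign_claim → waive_policy)) is O(not waive_policy → sign_claim), and O(not waive_policy) is already established, so O(sign_claim).
The contrapositive of premise 6 (O(seal_patent → not sign_claim)) is O(sign_claim → not seal_patent), and O(sign_claim) is already established, so O(not seal_patent).
The contrapositive of premise 5 (O(not purge_cache → seal_patent)) is O(not seal_patent → purge_cache), and O(not seal_patent) is already established, so O(purge_cache).
From O(purge_cache) and premise 8, O(purge_cache → escrow_directive), we obtain O(escrow_directive).
Premise 7 is O(sign_charter → not escrow_directive); contrapositively O(escrow_directive → not sign_charter). Since O(escrow_directive) holds, K gives O(not sign_charter).
Premises 1, 2, 4, 12, 13 do not contribute to this derivation.
So O(not sign_charter) follows.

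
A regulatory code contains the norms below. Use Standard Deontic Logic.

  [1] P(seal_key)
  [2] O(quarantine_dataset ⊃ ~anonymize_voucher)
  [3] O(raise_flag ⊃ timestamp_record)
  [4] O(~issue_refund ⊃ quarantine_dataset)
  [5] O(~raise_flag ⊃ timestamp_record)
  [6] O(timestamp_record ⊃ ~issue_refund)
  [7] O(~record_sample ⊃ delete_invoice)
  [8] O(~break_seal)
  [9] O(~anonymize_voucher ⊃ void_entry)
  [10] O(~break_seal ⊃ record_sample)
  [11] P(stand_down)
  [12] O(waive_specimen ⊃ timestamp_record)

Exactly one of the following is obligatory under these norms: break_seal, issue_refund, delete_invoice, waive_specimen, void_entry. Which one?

void_entry

Premises 5 and 3 cover both cases: O(~raise_flag ⊃ timestamp_record) and O(raise_flag ⊃ timestamp_record). Since ~raise_flag ∨ raise_flag is a tautology, O(timestamp_record) follows.
Applying K to premise 6 (O(timestamp_record ⊃ ~issue_refund)) and O(timestamp_record) yields O(~issue_refund).
Premise 4 is O(~issue_refund ⊃ quarantine_dataset); since O(~issue_refund), deontic closure gives O(quarantine_dataset).
From O(quarantine_dataset) and premise 2, O(quarantine_dataset ⊃ ~anonymize_voucher), we obtain O(~anonymize_voucher).
From O(~anonymize_voucher) and premise 9, O(~anonymize_voucher ⊃ void_entry), we obtain O(void_entry).
So O(void_entry) holds — void_entry is obligatory. None of the other listed options is made obligatory by any chain of premises.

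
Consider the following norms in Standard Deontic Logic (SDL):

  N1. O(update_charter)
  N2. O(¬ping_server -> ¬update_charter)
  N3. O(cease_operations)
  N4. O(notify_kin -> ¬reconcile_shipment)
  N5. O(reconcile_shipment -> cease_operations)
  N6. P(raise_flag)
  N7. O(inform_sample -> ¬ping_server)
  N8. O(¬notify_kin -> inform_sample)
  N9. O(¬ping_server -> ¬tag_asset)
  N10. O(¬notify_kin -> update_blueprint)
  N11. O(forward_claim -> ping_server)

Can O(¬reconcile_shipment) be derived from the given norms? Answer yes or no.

Premise 1 gives O(update_charter).
Premise 2 is O(¬ping_server -> ¬update_charter); contrapositively O(update_charter -> ping_server). Since O(update_charter) holds, K gives O(ping_server).
The contrapositive of premise 7 (O(inform_sample -> ¬ping_server)) is O(ping_server -> ¬inform_sample), and O(ping_server) is already established, so O(¬inform_sample).
Premise 8, O(¬notify_kin -> inform_sample), contraposes to O(¬inform_sample -> notify_kin); with O(¬inform_sample) we get O(notify_kin).
From O(notify_kin) and premise 4, O(notify_kin -> ¬reconcile_shipment), we obtain O(¬reconcile_shipment).
Premises 3, 5, 6, 9, 10, 11 do not contribute to this derivation.
So O(¬reconcile_shipment) follows.

Yes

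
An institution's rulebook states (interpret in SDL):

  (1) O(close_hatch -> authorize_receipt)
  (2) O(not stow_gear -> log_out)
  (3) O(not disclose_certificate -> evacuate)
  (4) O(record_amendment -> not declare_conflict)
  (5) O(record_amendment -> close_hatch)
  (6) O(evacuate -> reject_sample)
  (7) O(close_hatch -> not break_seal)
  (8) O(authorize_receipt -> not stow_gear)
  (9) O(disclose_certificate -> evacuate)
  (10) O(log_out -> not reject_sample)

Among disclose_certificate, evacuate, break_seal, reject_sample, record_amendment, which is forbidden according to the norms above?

Premises 9 and 3 cover both cases: O(disclose_certificate -> evacuate) and O(not disclose_certificate -> evacuate). Since disclose_certificate ∨ not disclose_certificate is a tautology, O(evacuate) follows.
Applying K to premise 6 (O(evacuate -> reject_sample)) and O(evacuate) yields O(reject_sample).
The contrapositive of premise 10 (O(log_out -> not reject_sample)) is O(reject_sample -> not log_out), and O(reject_sample) is already established, so O(not log_out).
The contrapositive of premise 2 (O(not stow_gear -> log_out)) is O(not log_out -> stow_gear), and O(not log_out) is already established, so O(stow_gear).
The contrapositive of premise 8 (O(authorize_receipt -> not stow_gear)) is O(stow_gear -> not authorize_receipt), and O(stow_gear) is already established, so O(not authorize_receipt).
The contrapositive of premise 1 (O(close_hatch -> authorize_receipt)) is O(not authorize_receipt -> not close_hatch), and O(not authorize_receipt) is already established, so O(not close_hatch).
Premise 5, O(record_amendment -> close_hatch), contraposes to O(not close_hatch -> not record_amendment); with O(not close_hatch) we get O(not record_amendment).
So O(not record_amendment) holds, i.e. record_amendment is forbidden. None of the other listed options is forbidden under the premises.

record_amendment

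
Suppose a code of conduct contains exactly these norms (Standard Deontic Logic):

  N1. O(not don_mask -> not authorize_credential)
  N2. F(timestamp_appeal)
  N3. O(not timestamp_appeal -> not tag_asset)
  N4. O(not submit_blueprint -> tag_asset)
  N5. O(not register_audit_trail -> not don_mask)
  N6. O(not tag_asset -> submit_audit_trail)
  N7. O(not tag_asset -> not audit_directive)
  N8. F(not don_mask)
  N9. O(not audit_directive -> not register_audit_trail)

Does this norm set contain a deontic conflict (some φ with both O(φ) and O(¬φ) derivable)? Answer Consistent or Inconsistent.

Inconsistent

Premise 8, F(not don_mask), is equivalent to O(don_mask).
Premise 5, O(not register_audit_trail -> not don_mask), contraposes to O(don_mask -> register_audit_trail); with O(don_mask) we get O(register_audit_trail).
Premise 9 is O(not audit_directive -> not register_audit_trail); contrapositively O(register_audit_trail -> audit_directive). Since O(register_audit_trail) holds, K gives O(audit_directive).
The contrapositive of premise 7 (O(not tag_asset -> not audit_directive)) is O(audit_directive -> tag_asset), and O(audit_directive) is already established, so O(tag_asset).
The contrapositive of premise 3 (O(not timestamp_appeal -> not tag_asset)) is O(tag_asset -> timestamp_appeal), and O(tag_asset) is already established, so O(timestamp_appeal).
Yet premise 2 is F(timestamp_appeal), i.e. O(not timestamp_appeal).
We now have both O(timestamp_appeal) and O(not timestamp_appeal) — timestamp_appeal is simultaneously obligatory and forbidden, violating the D-axiom.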